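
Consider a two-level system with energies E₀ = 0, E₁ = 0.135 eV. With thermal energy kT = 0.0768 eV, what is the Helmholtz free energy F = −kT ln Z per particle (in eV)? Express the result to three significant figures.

Eᵢ/kT = 0, 1.7578.
Z = Σ e^(−Eᵢ/kT) = e^(−0) + e^(−1.7578) = 1.0000 + 0.17242 = 1.1724.
F = −kT ln Z = −0.0768 × ln(1.1724) = −0.0768 × 0.15905 = -0.0122 eV.

-0.0122 eV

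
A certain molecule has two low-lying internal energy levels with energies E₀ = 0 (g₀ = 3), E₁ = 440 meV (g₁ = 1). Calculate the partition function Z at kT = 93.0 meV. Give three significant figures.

Eᵢ/kT = 0, 4.7312.
Z = Σ gᵢe^(−Eᵢ/kT) = 3·e^(−0) + 1·e^(−4.7312) = 3.0000 + 0.0088159 = 3.0088.

Z = 3.01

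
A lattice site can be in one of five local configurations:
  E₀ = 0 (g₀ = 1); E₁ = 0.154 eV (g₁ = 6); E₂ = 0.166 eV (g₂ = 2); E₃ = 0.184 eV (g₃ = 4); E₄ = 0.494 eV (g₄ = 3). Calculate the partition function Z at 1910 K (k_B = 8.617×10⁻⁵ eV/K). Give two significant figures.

k_BT = 8.617×10⁻⁵ × 1910 K = 0.1646 eV.
Eᵢ/kT = 0, 0.9356, 1.009, 1.118, 3.001.
Z = Σ gᵢe^(−Eᵢ/kT) = 1·e^(−0) + 6·e^(−0.9356) + 2·e^(−1.009) + 4·e^(−1.118) + 3·e^(−3.001) = 1.000 + 2.354 + 0.7292 + 1.308 + 0.1492 = 5.540.

Z = 5.5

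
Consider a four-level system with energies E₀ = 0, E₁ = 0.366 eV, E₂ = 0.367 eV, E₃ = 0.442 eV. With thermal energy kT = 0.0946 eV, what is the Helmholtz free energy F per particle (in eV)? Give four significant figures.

Eᵢ/kT = 0, 3.86892, 3.87949, 4.67230.
Z = Σ e^(−Eᵢ/kT) = e^(−0) + e^(−3.86892) + e^(−3.87949) + e^(−4.67230) = 1.00000 + 0.0208809 + 0.0206614 + 0.00935074 = 1.05089.
F = −kT ln Z = −0.0946 × ln(1.05089) = −0.0946 × 0.0496374 = -0.004696 eV.

-0.004696 eV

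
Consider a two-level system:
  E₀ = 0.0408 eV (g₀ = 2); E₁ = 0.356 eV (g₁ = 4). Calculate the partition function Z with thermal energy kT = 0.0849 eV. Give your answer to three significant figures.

Z = 1.30

Eᵢ/kT = 0.48057, 4.1932.
Z = Σ gᵢe^(−Eᵢ/kT) = 2·e^(−0.48057) + 4·e^(−4.1932) = 1.2369 + 0.060392 = 1.2973.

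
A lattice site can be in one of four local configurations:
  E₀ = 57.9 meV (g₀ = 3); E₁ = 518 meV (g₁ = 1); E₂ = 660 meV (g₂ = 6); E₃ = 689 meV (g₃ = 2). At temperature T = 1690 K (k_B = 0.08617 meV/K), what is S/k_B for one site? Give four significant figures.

k_BT = 0.08617 × 1690 K = 145.627 meV.
Eᵢ/kT = 0.397591, 3.55703, 4.53213, 4.73127.
Z = Σ gᵢe^(−Eᵢ/kT) = 3·e^(−0.397591) + 1·e^(−3.55703) + 6·e^(−4.53213) + 2·e^(−4.73127) = 2.01581 + 0.0285234 + 0.0645464 + 0.0176305 = 2.12651.
⟨E⟩ = Σ EᵢPᵢ = 87.5794 meV.
S/k_B = ln Z + ⟨E⟩/kT = ln(2.12651) + 87.5794/145.627 = 0.754482 + 0.601395 = 1.356.

1.356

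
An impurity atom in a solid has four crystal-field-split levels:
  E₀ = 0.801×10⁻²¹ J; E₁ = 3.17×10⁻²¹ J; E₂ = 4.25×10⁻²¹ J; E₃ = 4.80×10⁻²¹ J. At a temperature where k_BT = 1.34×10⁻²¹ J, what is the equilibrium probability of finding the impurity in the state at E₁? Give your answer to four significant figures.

0.1316

Eᵢ/kT = 0.597761, 2.36567, 3.17164, 3.58209.
Z = Σ e^(−Eᵢ/kT) = e^(−0.597761) + e^(−2.36567) + e^(−3.17164) + e^(−3.58209) = 0.550042 + 0.0938864 + 0.0419348 + 0.0278175 = 0.713681.
P₁ = e^(−E₁/kT) / Z = 0.0938864/0.713681 = 0.1316.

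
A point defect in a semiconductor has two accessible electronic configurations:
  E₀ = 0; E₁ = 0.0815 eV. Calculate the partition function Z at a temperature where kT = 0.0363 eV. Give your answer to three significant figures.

Z = 1.11

Eᵢ/kT = 0, 2.2452.
Z = Σ e^(−Eᵢ/kT) = e^(−0) + e^(−2.2452) = 1.0000 + 0.10591 = 1.1059.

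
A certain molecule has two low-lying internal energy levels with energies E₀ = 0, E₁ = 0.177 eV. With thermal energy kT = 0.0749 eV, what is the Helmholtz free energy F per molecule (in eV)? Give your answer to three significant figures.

Eᵢ/kT = 0, 2.3632.
Z = Σ e^(−Eᵢ/kT) = e^(−0) + e^(−2.3632) = 1.0000 + 0.094119 = 1.0941.
F = −kT ln Z = −0.0749 × ln(1.0941) = −0.0749 × 0.089932 = -0.00674 eV.

-0.00674 eV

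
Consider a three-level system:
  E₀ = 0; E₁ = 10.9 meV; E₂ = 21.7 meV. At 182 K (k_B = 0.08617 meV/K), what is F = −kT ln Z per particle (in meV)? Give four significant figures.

-8.774 meV

k_BT = 0.08617 × 182 K = 15.6829 meV.
Eᵢ/kT = 0, 0.695025, 1.38367.
Z = Σ e^(−Eᵢ/kT) = e^(−0) + e^(−0.695025) + e^(−1.38367) = 1.00000 + 0.499062 + 0.250657 = 1.74972.
F = −kT ln Z = −15.6829 × ln(1.74972) = −15.6829 × 0.559456 = -8.774 meV.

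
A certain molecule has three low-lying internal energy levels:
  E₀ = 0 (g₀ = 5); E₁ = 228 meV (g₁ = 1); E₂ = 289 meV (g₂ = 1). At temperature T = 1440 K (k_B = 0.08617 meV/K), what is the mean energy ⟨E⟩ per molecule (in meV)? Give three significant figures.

12.3 meV

k_BT = 0.08617 × 1440 K = 124.08 meV.
Eᵢ/kT = 0, 1.8375, 2.3291.
Z = Σ gᵢe^(−Eᵢ/kT) = 5·e^(−0) + 1·e^(−1.8375) + 1·e^(−2.3291) = 5.0000 + 0.15921 + 0.097383 = 5.2566.
⟨E⟩ = Σ Eᵢ gᵢe^(−Eᵢ/kT) / Z = (0·5.0000 + 228·0.15921 + 289·0.097383) / 5.2566 = 12.3 meV.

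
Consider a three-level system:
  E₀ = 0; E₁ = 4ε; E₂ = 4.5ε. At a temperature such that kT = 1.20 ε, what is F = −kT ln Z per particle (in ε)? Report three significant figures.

-0.0690 ε

Eᵢ/kT = 0, 3.3333, 3.7500.
Z = Σ e^(−Eᵢ/kT) = e^(−0) + e^(−3.3333) + e^(−3.7500) = 1.0000 + 0.035675 + 0.023518 = 1.0592.
F = −kT ln Z = −1.20 × ln(1.0592) = −1.20 × 0.057514 = -0.0690 ε.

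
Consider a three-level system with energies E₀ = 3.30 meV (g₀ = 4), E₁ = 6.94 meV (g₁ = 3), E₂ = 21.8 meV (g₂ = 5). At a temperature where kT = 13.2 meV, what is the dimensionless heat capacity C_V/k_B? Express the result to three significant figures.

Eᵢ/kT = 0.25000, 0.52576, 1.6515.
Z = Σ gᵢe^(−Eᵢ/kT) = 4·e^(−0.25000) + 3·e^(−0.52576) + 5·e^(−1.6515) = 3.1152 + 1.7733 + 0.95881 = 5.8473.
⟨E⟩ = 7.4374 meV, ⟨E²⟩ = 98.336 meV².
C_V/k_B = (⟨E²⟩ − ⟨E⟩²)/(kT)² = (98.336 − 55.315)/174.24 = 0.247.

0.247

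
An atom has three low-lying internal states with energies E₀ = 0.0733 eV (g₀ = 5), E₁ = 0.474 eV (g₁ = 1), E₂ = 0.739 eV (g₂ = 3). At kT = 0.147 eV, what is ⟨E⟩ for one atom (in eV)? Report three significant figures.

Eᵢ/kT = 0.49864, 3.2245, 5.0272.
Z = Σ gᵢe^(−Eᵢ/kT) = 5·e^(−0.49864) + 1·e^(−3.2245) + 3·e^(−5.0272) = 3.0368 + 0.039776 + 0.019671 = 3.0962.
⟨E⟩ = Σ Eᵢ gᵢe^(−Eᵢ/kT) / Z = (0.0733·3.0368 + 0.474·0.039776 + 0.739·0.019671) / 3.0962 = 0.0827 eV.

0.0827 eV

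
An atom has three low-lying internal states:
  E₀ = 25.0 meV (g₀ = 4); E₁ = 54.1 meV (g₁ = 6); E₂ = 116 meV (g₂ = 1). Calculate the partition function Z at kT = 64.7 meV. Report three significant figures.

Z = 5.48

Eᵢ/kT = 0.38640, 0.83617, 1.7929.
Z = Σ gᵢe^(−Eᵢ/kT) = 4·e^(−0.38640) + 6·e^(−0.83617) + 1·e^(−1.7929) = 2.7180 + 2.6002 + 0.16648 = 5.4847.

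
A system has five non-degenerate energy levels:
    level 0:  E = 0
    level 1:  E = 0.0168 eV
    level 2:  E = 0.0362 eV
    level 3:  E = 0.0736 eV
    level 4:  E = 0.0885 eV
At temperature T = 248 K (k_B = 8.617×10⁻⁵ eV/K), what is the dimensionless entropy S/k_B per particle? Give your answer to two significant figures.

k_BT = 8.617×10⁻⁵ × 248 K = 0.02137 eV.
Eᵢ/kT = 0, 0.7861, 1.694, 3.444, 4.141.
Z = Σ e^(−Eᵢ/kT) = e^(−0) + e^(−0.7861) + e^(−1.694) + e^(−3.444) + e^(−4.141) = 1.000 + 0.4556 + 0.1838 + 0.03194 + 0.01591 = 1.687.
⟨E⟩ = Σ EᵢPᵢ = 0.01071 eV.
S/k_B = ln Z + ⟨E⟩/kT = ln(1.687) + 0.01071/0.02137 = 0.5230 + 0.5012 = 1.0.

1.0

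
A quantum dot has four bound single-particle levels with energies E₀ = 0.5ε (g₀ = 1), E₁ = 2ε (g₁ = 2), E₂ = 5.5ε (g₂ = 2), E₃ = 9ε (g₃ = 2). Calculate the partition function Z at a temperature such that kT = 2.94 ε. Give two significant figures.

Eᵢ/kT = 0.1701, 0.6803, 1.871, 3.061.
Z = Σ gᵢe^(−Eᵢ/kT) = 1·e^(−0.1701) + 2·e^(−0.6803) + 2·e^(−1.871) + 2·e^(−3.061) = 0.8436 + 1.013 + 0.3079 + 0.09368 = 2.258.

Z = 2.3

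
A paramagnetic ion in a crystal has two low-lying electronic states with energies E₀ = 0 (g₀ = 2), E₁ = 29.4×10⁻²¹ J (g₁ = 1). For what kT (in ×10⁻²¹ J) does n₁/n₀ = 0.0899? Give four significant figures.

n₁/n₀ = (g₁/g₀) exp[−(E₁−E₀)/kT] = 0.0899.
⇒ (E₁−E₀)/kT = ln((1/2)/0.0899) = ln(5.56174) = 1.71591.
kT = 29.4 ×10⁻²¹ J / 1.71591 = 17.13 ×10⁻²¹ J.

17.13 ×10⁻²¹ J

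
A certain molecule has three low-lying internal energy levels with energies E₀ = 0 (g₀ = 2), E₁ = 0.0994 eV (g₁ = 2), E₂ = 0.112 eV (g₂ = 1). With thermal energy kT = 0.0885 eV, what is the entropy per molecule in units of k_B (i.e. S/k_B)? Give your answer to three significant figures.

Eᵢ/kT = 0, 1.1232, 1.2655.
Z = Σ gᵢe^(−Eᵢ/kT) = 2·e^(−0) + 2·e^(−1.1232) + 1·e^(−1.2655) = 2.0000 + 0.65047 + 0.28210 = 2.9326.
⟨E⟩ = Σ EᵢPᵢ = 0.032821 eV.
S/k_B = ln Z + ⟨E⟩/kT = ln(2.9326) + 0.032821/0.0885 = 1.0759 + 0.37086 = 1.45.

1.45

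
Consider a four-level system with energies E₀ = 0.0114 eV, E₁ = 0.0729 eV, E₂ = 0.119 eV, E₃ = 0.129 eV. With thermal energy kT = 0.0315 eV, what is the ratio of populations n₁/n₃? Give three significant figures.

5.94

n₁/n₃ = exp[−(E₁−E₃)/kT] = exp(−(-0.0561 eV)/(0.0315 eV)) = exp(1.7810) = 5.94.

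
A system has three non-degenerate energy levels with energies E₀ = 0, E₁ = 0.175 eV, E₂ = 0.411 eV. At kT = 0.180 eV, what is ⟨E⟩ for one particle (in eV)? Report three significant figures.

Eᵢ/kT = 0, 0.97222, 2.2833.
Z = Σ e^(−Eᵢ/kT) = e^(−0) + e^(−0.97222) + e^(−2.2833) = 1.0000 + 0.37824 + 0.10195 = 1.4802.
⟨E⟩ = Σ Eᵢ e^(−Eᵢ/kT) / Z = (0·1.0000 + 0.175·0.37824 + 0.411·0.10195) / 1.4802 = 0.0730 eV.

0.0730 eV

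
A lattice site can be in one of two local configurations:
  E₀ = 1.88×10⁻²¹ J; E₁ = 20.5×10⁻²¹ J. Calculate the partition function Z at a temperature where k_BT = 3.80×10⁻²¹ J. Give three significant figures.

Eᵢ/kT = 0.49474, 5.3947.
Z = Σ e^(−Eᵢ/kT) = e^(−0.49474) + e^(−5.3947) = 0.60973 + 0.0045406 = 0.61427.

Z = 0.614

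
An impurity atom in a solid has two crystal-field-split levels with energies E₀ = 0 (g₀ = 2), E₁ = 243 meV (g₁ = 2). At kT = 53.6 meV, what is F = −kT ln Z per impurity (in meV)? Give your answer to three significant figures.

Eᵢ/kT = 0, 4.5336.
Z = Σ gᵢe^(−Eᵢ/kT) = 2·e^(−0) + 2·e^(−4.5336) = 2.0000 + 0.021484 = 2.0215.
F = −kT ln Z = −53.6 × ln(2.0215) = −53.6 × 0.70384 = -37.7 meV.

-37.7 meV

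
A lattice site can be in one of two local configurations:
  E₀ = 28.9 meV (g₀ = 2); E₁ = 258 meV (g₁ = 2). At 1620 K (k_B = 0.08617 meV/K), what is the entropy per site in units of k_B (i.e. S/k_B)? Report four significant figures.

k_BT = 0.08617 × 1620 K = 139.595 meV.
Eᵢ/kT = 0.207027, 1.84820.
Z = Σ gᵢe^(−Eᵢ/kT) = 2·e^(−0.207027) + 2·e^(−1.84820) = 1.62600 + 0.315041 = 1.94104.
⟨E⟩ = Σ EᵢPᵢ = 66.0841 meV.
S/k_B = ln Z + ⟨E⟩/kT = ln(1.94104) + 66.0841/139.595 = 0.663224 + 0.473399 = 1.137.

1.137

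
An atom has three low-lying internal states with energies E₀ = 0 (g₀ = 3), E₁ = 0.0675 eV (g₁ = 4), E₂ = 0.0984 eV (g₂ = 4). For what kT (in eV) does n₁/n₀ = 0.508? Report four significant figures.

0.06995 eV

n₁/n₀ = (g₁/g₀) exp[−(E₁−E₀)/kT] = 0.508.
⇒ (E₁−E₀)/kT = ln((4/3)/0.508) = ln(2.62467) = 0.964955.
kT = 0.0675 eV / 0.964955 = 0.06995 eV.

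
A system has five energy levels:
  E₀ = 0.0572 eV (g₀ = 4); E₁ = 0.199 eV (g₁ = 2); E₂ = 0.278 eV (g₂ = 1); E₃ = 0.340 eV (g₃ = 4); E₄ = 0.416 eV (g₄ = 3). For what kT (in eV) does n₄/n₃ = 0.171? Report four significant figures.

n₄/n₃ = (g₄/g₃) exp[−(E₄−E₃)/kT] = 0.171.
⇒ (E₄−E₃)/kT = ln((3/4)/0.171) = ln(4.38596) = 1.47841.
kT = 0.076 eV / 1.47841 = 0.05141 eV.

0.05141 eV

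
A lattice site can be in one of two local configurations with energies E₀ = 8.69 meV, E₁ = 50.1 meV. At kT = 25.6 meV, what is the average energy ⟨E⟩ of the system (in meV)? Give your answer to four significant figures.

Eᵢ/kT = 0.339453, 1.95703.
Z = Σ e^(−Eᵢ/kT) = e^(−0.339453) + e^(−1.95703) = 0.712160 + 0.141277 = 0.853437.
⟨E⟩ = Σ Eᵢ e^(−Eᵢ/kT) / Z = (8.69·0.712160 + 50.1·0.141277) / 0.853437 = 15.54 meV.

15.54 meV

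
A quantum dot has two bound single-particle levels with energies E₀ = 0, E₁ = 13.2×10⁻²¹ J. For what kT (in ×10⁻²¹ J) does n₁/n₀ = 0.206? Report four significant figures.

8.355 ×10⁻²¹ J

n₁/n₀ = exp[−(E₁−E₀)/kT] = 0.206.
⇒ (E₁−E₀)/kT = ln(1/0.206) = ln(4.85437) = 1.57988.
kT = 13.2 ×10⁻²¹ J / 1.57988 = 8.355 ×10⁻²¹ J.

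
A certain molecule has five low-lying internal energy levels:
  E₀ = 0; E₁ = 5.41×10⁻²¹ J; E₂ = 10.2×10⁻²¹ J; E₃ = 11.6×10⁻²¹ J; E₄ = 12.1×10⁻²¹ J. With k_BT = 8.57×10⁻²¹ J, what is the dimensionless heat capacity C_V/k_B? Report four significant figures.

Eᵢ/kT = 0, 0.631272, 1.19020, 1.35356, 1.41190.
Z = Σ e^(−Eᵢ/kT) = e^(−0) + e^(−0.631272) + e^(−1.19020) + e^(−1.35356) + e^(−1.41190) = 1.00000 + 0.531915 + 0.304160 + 0.258319 + 0.243680 = 2.33807.
⟨E⟩ = 5.10041, ⟨E²⟩ = 50.3191.
C_V/k_B = (⟨E²⟩ − ⟨E⟩²)/(kT)² = (50.3191 − 26.0142)/73.4449 = 0.3309.

0.3309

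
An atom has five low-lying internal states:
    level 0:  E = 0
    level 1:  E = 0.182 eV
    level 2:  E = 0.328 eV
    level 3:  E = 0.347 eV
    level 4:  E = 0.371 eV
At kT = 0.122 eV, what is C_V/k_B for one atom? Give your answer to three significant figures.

1.01

Eᵢ/kT = 0, 1.4918, 2.6885, 2.8443, 3.0410.
Z = Σ e^(−Eᵢ/kT) = e^(−0) + e^(−1.4918) + e^(−2.6885) + e^(−2.8443) + e^(−3.0410) = 1.0000 + 0.22497 + 0.067983 + 0.058175 + 0.047787 = 1.3989.
⟨E⟩ = 0.072313 eV, ⟨E²⟩ = 0.020265 eV².
C_V/k_B = (⟨E²⟩ − ⟨E⟩²)/(kT)² = (0.020265 − 0.0052292)/0.014884 = 1.01.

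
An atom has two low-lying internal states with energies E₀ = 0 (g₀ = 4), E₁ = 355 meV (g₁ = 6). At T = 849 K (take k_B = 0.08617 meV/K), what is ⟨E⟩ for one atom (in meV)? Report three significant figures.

k_BT = 0.08617 × 849 K = 73.158 meV.
Eᵢ/kT = 0, 4.8525.
Z = Σ gᵢe^(−Eᵢ/kT) = 4·e^(−0) + 6·e^(−4.8525) = 4.0000 + 0.046853 = 4.0469.
⟨E⟩ = Σ Eᵢ gᵢe^(−Eᵢ/kT) / Z = (0·4.0000 + 355·0.046853) / 4.0469 = 4.11 meV.

4.11 meV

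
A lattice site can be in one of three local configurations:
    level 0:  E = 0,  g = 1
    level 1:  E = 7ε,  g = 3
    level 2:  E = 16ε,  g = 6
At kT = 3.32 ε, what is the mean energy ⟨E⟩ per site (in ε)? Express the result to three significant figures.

2.35 ε

Eᵢ/kT = 0, 2.1084, 4.8193.
Z = Σ gᵢe^(−Eᵢ/kT) = 1·e^(−0) + 3·e^(−2.1084) + 6·e^(−4.8193) = 1.0000 + 0.36430 + 0.048435 = 1.4127.
⟨E⟩ = Σ Eᵢ gᵢe^(−Eᵢ/kT) / Z = (0·1.0000 + 7·0.36430 + 16·0.048435) / 1.4127 = 2.35 ε.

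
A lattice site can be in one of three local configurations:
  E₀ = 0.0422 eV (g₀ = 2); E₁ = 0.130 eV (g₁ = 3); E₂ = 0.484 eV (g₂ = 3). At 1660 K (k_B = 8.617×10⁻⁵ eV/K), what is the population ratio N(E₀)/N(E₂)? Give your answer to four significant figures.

k_BT = 8.617×10⁻⁵ × 1660 K = 0.143042 eV.
n₀/n₂ = (g₀/g₂) exp[−(E₀−E₂)/kT] = (2/3) × exp(−(-0.4418 eV)/(0.143042 eV)) = (2/3) × exp(3.08860) = 14.63.

14.63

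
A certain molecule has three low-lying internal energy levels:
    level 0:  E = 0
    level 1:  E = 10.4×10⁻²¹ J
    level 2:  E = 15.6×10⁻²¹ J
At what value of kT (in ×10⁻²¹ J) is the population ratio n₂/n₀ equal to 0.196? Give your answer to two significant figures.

9.6 ×10⁻²¹ J

n₂/n₀ = exp[−(E₂−E₀)/kT] = 0.196.
⇒ (E₂−E₀)/kT = ln(1/0.196) = ln(5.102) = 1.630.
kT = 15.6 ×10⁻²¹ J / 1.630 = 9.6 ×10⁻²¹ J.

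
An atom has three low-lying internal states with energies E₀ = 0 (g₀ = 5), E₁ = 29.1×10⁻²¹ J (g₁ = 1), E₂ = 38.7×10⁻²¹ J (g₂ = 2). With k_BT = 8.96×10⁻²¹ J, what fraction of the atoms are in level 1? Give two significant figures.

0.0077

Eᵢ/kT = 0, 3.248, 4.319.
Z = Σ gᵢe^(−Eᵢ/kT) = 5·e^(−0) + 1·e^(−3.248) + 2·e^(−4.319) = 5.000 + 0.03885 + 0.02663 = 5.065.
P₁ = g₁ e^(−E₁/kT) / Z = 0.03885/5.065 = 0.0077.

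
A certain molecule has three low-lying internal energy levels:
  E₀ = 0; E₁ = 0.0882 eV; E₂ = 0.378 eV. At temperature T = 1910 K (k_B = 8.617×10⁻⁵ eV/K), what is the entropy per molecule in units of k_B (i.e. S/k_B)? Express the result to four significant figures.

k_BT = 8.617×10⁻⁵ × 1910 K = 0.164585 eV.
Eᵢ/kT = 0, 0.535893, 2.29669.
Z = Σ e^(−Eᵢ/kT) = e^(−0) + e^(−0.535893) + e^(−2.29669) = 1.00000 + 0.585147 + 0.100591 = 1.68574.
⟨E⟩ = Σ EᵢPᵢ = 0.0531715 eV.
S/k_B = ln Z + ⟨E⟩/kT = ln(1.68574) + 0.0531715/0.164585 = 0.522205 + 0.323064 = 0.8453.

0.8453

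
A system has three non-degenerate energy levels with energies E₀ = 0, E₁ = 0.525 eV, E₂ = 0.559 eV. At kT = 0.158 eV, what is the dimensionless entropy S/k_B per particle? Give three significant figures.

Eᵢ/kT = 0, 3.3228, 3.5380.
Z = Σ e^(−Eᵢ/kT) = e^(−0) + e^(−3.3228) + e^(−3.5380) = 1.0000 + 0.036052 + 0.029071 = 1.0651.
⟨E⟩ = Σ EᵢPᵢ = 0.033028 eV.
S/k_B = ln Z + ⟨E⟩/kT = ln(1.0651) + 0.033028/0.158 = 0.063069 + 0.20904 = 0.272.

0.272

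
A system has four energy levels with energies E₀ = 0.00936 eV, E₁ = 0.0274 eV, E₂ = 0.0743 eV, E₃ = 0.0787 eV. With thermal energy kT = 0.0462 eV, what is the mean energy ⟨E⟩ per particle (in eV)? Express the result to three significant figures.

Eᵢ/kT = 0.20260, 0.59307, 1.6082, 1.7035.
Z = Σ e^(−Eᵢ/kT) = e^(−0.20260) + e^(−0.59307) + e^(−1.6082) + e^(−1.7035) = 0.81660 + 0.55263 + 0.20025 + 0.18205 = 1.7515.
⟨E⟩ = Σ Eᵢ e^(−Eᵢ/kT) / Z = (0.00936·0.81660 + 0.0274·0.55263 + 0.0743·0.20025 + 0.0787·0.18205) / 1.7515 = 0.0297 eV.

0.0297 eV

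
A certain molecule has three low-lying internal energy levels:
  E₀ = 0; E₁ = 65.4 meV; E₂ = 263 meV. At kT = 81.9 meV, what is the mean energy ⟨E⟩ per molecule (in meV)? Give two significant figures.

Eᵢ/kT = 0, 0.7985, 3.211.
Z = Σ e^(−Eᵢ/kT) = e^(−0) + e^(−0.7985) + e^(−3.211) = 1.000 + 0.4500 + 0.04032 = 1.490.
⟨E⟩ = Σ Eᵢ e^(−Eᵢ/kT) / Z = (0·1.000 + 65.4·0.4500 + 263·0.04032) / 1.490 = 27 meV.

27 meV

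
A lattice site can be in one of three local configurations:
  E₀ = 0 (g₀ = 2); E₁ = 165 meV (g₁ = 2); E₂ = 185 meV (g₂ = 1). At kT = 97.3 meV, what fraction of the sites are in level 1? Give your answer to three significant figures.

Eᵢ/kT = 0, 1.6958, 1.9013.
Z = Σ gᵢe^(−Eᵢ/kT) = 2·e^(−0) + 2·e^(−1.6958) + 1·e^(−1.9013) = 2.0000 + 0.36690 + 0.14937 = 2.5163.
P₁ = g₁ e^(−E₁/kT) / Z = 0.36690/2.5163 = 0.146.

0.146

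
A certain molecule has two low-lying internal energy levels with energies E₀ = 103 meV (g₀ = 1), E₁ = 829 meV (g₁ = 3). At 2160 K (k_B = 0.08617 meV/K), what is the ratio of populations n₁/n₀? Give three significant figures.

k_BT = 0.08617 × 2160 K = 186.13 meV.
n₁/n₀ = (g₁/g₀) exp[−(E₁−E₀)/kT] = (3/1) × exp(−(726 meV)/(186.13 meV)) = (3/1) × exp(-3.9005) = 0.0607.

0.0607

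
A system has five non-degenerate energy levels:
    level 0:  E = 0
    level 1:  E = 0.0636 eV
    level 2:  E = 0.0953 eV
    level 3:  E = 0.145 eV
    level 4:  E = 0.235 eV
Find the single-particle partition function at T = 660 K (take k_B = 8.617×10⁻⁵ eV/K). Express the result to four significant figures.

Z = 1.608

k_BT = 8.617×10⁻⁵ × 660 K = 0.0568722 eV.
Eᵢ/kT = 0, 1.11830, 1.67569, 2.54958, 4.13207.
Z = Σ e^(−Eᵢ/kT) = e^(−0) + e^(−1.11830) + e^(−1.67569) + e^(−2.54958) + e^(−4.13207) = 1.00000 + 0.326835 + 0.187179 + 0.0781145 + 0.0160496 = 1.60818.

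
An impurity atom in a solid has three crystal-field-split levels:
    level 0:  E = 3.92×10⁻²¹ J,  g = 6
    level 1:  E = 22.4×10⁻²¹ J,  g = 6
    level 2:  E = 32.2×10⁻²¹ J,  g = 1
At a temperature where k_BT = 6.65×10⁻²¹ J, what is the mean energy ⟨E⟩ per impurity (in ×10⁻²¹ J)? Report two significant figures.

5.1 ×10⁻²¹ J

Eᵢ/kT = 0.5895, 3.368, 4.842.
Z = Σ gᵢe^(−Eᵢ/kT) = 6·e^(−0.5895) + 6·e^(−3.368) + 1·e^(−4.842) = 3.328 + 0.2068 + 0.007891 = 3.543.
⟨E⟩ = Σ Eᵢ gᵢe^(−Eᵢ/kT) / Z = (3.92·3.328 + 22.4·0.2068 + 32.2·0.007891) / 3.543 = 5.1 ×10⁻²¹ J.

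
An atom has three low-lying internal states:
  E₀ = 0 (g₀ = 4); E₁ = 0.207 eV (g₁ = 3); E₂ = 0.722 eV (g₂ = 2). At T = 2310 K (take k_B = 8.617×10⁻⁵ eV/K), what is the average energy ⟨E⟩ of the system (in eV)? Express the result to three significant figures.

0.0504 eV

k_BT = 8.617×10⁻⁵ × 2310 K = 0.19905 eV.
Eᵢ/kT = 0, 1.0399, 3.6272.
Z = Σ gᵢe^(−Eᵢ/kT) = 4·e^(−0) + 3·e^(−1.0399) + 2·e^(−3.6272) = 4.0000 + 1.0605 + 0.053181 = 5.1137.
⟨E⟩ = Σ Eᵢ gᵢe^(−Eᵢ/kT) / Z = (0·4.0000 + 0.207·1.0605 + 0.722·0.053181) / 5.1137 = 0.0504 eV.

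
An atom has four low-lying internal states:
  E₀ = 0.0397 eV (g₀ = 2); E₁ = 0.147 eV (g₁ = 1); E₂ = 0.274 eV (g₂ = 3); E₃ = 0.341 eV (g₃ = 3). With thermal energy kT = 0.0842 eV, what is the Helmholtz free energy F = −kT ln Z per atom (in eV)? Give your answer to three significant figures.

-0.0391 eV

Eᵢ/kT = 0.47150, 1.7458, 3.2542, 4.0499.
Z = Σ gᵢe^(−Eᵢ/kT) = 2·e^(−0.47150) + 1·e^(−1.7458) + 3·e^(−3.2542) + 3·e^(−4.0499) = 1.2481 + 0.17451 + 0.11584 + 0.052272 = 1.5907.
F = −kT ln Z = −0.0842 × ln(1.5907) = −0.0842 × 0.46417 = -0.0391 eV.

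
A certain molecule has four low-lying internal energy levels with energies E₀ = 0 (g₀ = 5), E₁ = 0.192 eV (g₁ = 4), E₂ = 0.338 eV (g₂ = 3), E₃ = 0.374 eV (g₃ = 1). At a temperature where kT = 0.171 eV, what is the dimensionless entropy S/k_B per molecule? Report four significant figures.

2.291

Eᵢ/kT = 0, 1.12281, 1.97661, 2.18713.
Z = Σ gᵢe^(−Eᵢ/kT) = 5·e^(−0) + 4·e^(−1.12281) + 3·e^(−1.97661) + 1·e^(−2.18713) = 5.00000 + 1.30146 + 0.415614 + 0.112238 = 6.82931.
⟨E⟩ = Σ EᵢPᵢ = 0.0633058 eV.
S/k_B = ln Z + ⟨E⟩/kT = ln(6.82931) + 0.0633058/0.171 = 1.92122 + 0.370209 = 2.291.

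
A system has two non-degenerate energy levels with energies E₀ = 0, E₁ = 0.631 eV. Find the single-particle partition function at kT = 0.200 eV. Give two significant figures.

Eᵢ/kT = 0, 3.155.
Z = Σ e^(−Eᵢ/kT) = e^(−0) + e^(−3.155) = 1.000 + 0.04264 = 1.043.

Z = 1.0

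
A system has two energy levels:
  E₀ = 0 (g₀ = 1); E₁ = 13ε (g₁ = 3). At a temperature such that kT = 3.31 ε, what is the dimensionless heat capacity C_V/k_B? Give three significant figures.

0.812

Eᵢ/kT = 0, 3.9275.
Z = Σ gᵢe^(−Eᵢ/kT) = 1·e^(−0) + 3·e^(−3.9275) = 1.0000 + 0.059079 = 1.0591.
⟨E⟩ = 0.72517 ε, ⟨E²⟩ = 9.4272 ε².
C_V/k_B = (⟨E²⟩ − ⟨E⟩²)/(kT)² = (9.4272 − 0.52587)/10.956 = 0.812.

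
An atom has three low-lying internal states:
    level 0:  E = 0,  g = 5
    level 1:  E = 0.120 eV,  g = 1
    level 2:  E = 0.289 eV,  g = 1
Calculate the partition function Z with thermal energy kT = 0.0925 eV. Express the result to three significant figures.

Z = 5.32

Eᵢ/kT = 0, 1.2973, 3.1243.
Z = Σ gᵢe^(−Eᵢ/kT) = 5·e^(−0) + 1·e^(−1.2973) + 1·e^(−3.1243) = 5.0000 + 0.27327 + 0.043968 = 5.3172.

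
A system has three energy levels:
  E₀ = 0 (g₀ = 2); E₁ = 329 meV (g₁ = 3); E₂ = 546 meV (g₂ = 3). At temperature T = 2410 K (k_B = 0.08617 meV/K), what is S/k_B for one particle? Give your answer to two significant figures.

1.6

k_BT = 0.08617 × 2410 K = 207.7 meV.
Eᵢ/kT = 0, 1.584, 2.629.
Z = Σ gᵢe^(−Eᵢ/kT) = 2·e^(−0) + 3·e^(−1.584) + 3·e^(−2.629) = 2.000 + 0.6155 + 0.2165 = 2.832.
⟨E⟩ = Σ EᵢPᵢ = 113.2 meV.
S/k_B = ln Z + ⟨E⟩/kT = ln(2.832) + 113.2/207.7 = 1.041 + 0.5450 = 1.6.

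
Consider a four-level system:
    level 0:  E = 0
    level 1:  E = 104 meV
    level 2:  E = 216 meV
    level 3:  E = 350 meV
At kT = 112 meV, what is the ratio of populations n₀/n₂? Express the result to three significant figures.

n₀/n₂ = exp[−(E₀−E₂)/kT] = exp(−(-216 meV)/(112 meV)) = exp(1.9286) = 6.88.

6.88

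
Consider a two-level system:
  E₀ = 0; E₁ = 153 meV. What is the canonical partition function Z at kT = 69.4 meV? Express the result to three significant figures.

Z = 1.11

Eᵢ/kT = 0, 2.2046.
Z = Σ e^(−Eᵢ/kT) = e^(−0) + e^(−2.2046) = 1.0000 + 0.11029 = 1.1103.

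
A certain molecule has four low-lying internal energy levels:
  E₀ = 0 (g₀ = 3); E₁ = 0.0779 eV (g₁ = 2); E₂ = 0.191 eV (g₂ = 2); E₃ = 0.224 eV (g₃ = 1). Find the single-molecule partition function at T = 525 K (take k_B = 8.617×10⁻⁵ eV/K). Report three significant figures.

k_BT = 8.617×10⁻⁵ × 525 K = 0.045239 eV.
Eᵢ/kT = 0, 1.7220, 4.2220, 4.9515.
Z = Σ gᵢe^(−Eᵢ/kT) = 3·e^(−0) + 2·e^(−1.7220) + 2·e^(−4.2220) + 1·e^(−4.9515) = 3.0000 + 0.35742 + 0.029339 + 0.0070728 = 3.3938.

Z = 3.39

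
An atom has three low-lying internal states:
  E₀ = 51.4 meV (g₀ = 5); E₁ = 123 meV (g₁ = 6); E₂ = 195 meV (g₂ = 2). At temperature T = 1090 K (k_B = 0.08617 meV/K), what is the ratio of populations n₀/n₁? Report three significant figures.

1.79

k_BT = 0.08617 × 1090 K = 93.925 meV.
n₀/n₁ = (g₀/g₁) exp[−(E₀−E₁)/kT] = (5/6) × exp(−(-71.6 meV)/(93.925 meV)) = (5/6) × exp(0.76231) = 1.79.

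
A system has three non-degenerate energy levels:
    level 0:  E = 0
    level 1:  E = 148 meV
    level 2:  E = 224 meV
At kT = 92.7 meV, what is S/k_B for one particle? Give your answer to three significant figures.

Eᵢ/kT = 0, 1.5965, 2.4164.
Z = Σ e^(−Eᵢ/kT) = e^(−0) + e^(−1.5965) + e^(−2.4164) = 1.0000 + 0.20260 + 0.089242 = 1.2918.
⟨E⟩ = Σ EᵢPᵢ = 38.686 meV.
S/k_B = ln Z + ⟨E⟩/kT = ln(1.2918) + 38.686/92.7 = 0.25604 + 0.41732 = 0.673.

0.673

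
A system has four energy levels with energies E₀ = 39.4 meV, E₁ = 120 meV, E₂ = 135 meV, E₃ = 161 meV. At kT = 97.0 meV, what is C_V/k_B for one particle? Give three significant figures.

0.261

Eᵢ/kT = 0.40619, 1.2371, 1.3918, 1.6598.
Z = Σ e^(−Eᵢ/kT) = e^(−0.40619) + e^(−1.2371) + e^(−1.3918) + e^(−1.6598) = 0.66618 + 0.29022 + 0.24863 + 0.19018 = 1.3952.
⟨E⟩ = 89.778 meV, ⟨E²⟩ = 10518 meV².
C_V/k_B = (⟨E²⟩ − ⟨E⟩²)/(kT)² = (10518 − 8060.1)/9409.0 = 0.261.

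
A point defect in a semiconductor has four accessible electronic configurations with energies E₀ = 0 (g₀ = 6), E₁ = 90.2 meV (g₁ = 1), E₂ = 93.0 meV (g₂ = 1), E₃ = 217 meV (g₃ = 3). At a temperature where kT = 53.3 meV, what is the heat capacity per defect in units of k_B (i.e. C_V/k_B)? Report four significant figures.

Eᵢ/kT = 0, 1.69231, 1.74484, 4.07129.
Z = Σ gᵢe^(−Eᵢ/kT) = 6·e^(−0) + 1·e^(−1.69231) + 1·e^(−1.74484) + 3·e^(−4.07129) = 6.00000 + 0.184094 + 0.174673 + 0.0511661 = 6.40993.
⟨E⟩ = 6.85700 meV, ⟨E²⟩ = 845.236 meV².
C_V/k_B = (⟨E²⟩ − ⟨E⟩²)/(kT)² = (845.236 − 47.0184)/2840.89 = 0.2810.

0.2810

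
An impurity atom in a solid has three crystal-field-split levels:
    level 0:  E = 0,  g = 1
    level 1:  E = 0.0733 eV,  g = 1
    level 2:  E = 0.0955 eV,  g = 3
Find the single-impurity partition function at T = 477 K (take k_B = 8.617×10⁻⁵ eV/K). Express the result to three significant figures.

k_BT = 8.617×10⁻⁵ × 477 K = 0.041103 eV.
Eᵢ/kT = 0, 1.7833, 2.3234.
Z = Σ gᵢe^(−Eᵢ/kT) = 1·e^(−0) + 1·e^(−1.7833) + 3·e^(−2.3234) = 1.0000 + 0.16808 + 0.29382 = 1.4619.

Z = 1.46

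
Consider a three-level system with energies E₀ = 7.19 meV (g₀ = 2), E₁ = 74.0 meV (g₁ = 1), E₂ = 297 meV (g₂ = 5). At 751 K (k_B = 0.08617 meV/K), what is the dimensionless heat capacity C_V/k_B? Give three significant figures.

0.563

k_BT = 0.08617 × 751 K = 64.714 meV.
Eᵢ/kT = 0.11110, 1.1435, 4.5894.
Z = Σ gᵢe^(−Eᵢ/kT) = 2·e^(−0.11110) + 1·e^(−1.1435) + 5·e^(−4.5894) = 1.7897 + 0.31870 + 0.050795 = 2.1592.
⟨E⟩ = 23.869 meV, ⟨E²⟩ = 2926.2 meV².
C_V/k_B = (⟨E²⟩ − ⟨E⟩²)/(kT)² = (2926.2 − 569.73)/4187.9 = 0.563.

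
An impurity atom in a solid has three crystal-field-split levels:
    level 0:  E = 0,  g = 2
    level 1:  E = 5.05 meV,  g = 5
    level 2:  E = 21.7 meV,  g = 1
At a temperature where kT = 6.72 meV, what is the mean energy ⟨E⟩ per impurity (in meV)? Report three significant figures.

2.90 meV

Eᵢ/kT = 0, 0.75149, 3.2292.
Z = Σ gᵢe^(−Eᵢ/kT) = 2·e^(−0) + 5·e^(−0.75149) + 1·e^(−3.2292) = 2.0000 + 2.3583 + 0.039589 = 4.3979.
⟨E⟩ = Σ Eᵢ gᵢe^(−Eᵢ/kT) / Z = (0·2.0000 + 5.05·2.3583 + 21.7·0.039589) / 4.3979 = 2.90 meV.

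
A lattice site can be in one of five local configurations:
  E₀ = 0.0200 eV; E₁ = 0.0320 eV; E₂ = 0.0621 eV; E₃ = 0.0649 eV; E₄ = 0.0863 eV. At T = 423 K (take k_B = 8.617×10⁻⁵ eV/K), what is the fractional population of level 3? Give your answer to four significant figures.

k_BT = 8.617×10⁻⁵ × 423 K = 0.0364499 eV.
Eᵢ/kT = 0.548698, 0.877917, 1.70371, 1.78053, 2.36763.
Z = Σ e^(−Eᵢ/kT) = e^(−0.548698) + e^(−0.877917) + e^(−1.70371) + e^(−1.78053) + e^(−2.36763) = 0.577701 + 0.415648 + 0.182007 + 0.168549 + 0.0937025 = 1.43761.
P₃ = e^(−E₃/kT) / Z = 0.168549/1.43761 = 0.1172.

0.1172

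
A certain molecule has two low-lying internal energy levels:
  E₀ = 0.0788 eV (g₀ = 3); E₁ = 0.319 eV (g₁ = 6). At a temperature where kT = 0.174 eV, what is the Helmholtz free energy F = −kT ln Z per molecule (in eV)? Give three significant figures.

Eᵢ/kT = 0.45287, 1.8333.
Z = Σ gᵢe^(−Eᵢ/kT) = 3·e^(−0.45287) + 6·e^(−1.8333) = 1.9074 + 0.95931 = 2.8667.
F = −kT ln Z = −0.174 × ln(2.8667) = −0.174 × 1.0532 = -0.183 eV.

-0.183 eV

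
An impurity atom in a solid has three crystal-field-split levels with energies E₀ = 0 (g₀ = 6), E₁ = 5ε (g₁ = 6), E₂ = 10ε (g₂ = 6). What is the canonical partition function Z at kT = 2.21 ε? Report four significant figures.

Z = 6.690

Eᵢ/kT = 0, 2.26244, 4.52489.
Z = Σ gᵢe^(−Eᵢ/kT) = 6·e^(−0) + 6·e^(−2.26244) + 6·e^(−4.52489) = 6.00000 + 0.624577 + 0.0650154 = 6.68959.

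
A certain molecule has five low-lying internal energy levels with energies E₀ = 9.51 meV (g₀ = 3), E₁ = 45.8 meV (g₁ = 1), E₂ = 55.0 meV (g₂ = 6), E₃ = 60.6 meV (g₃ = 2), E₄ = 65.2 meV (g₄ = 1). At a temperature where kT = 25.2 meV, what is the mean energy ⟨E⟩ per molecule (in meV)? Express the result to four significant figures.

Eᵢ/kT = 0.377381, 1.81746, 2.18254, 2.40476, 2.58730.
Z = Σ gᵢe^(−Eᵢ/kT) = 3·e^(−0.377381) + 1·e^(−1.81746) + 6·e^(−2.18254) + 2·e^(−2.40476) + 1·e^(−2.58730) = 2.05696 + 0.162438 + 0.676529 + 0.180574 + 0.0752229 = 3.15172.
⟨E⟩ = Σ Eᵢ gᵢe^(−Eᵢ/kT) / Z = (9.51·2.05696 + 45.8·0.162438 + 55.0·0.676529 + 60.6·0.180574 + 65.2·0.0752229) / 3.15172 = 25.40 meV.

25.40 meV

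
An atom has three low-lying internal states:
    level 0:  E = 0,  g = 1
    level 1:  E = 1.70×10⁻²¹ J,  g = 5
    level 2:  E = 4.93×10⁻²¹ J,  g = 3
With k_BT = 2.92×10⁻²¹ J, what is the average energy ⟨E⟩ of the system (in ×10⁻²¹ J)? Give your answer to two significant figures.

1.7 ×10⁻²¹ J

Eᵢ/kT = 0, 0.5822, 1.688.
Z = Σ gᵢe^(−Eᵢ/kT) = 1·e^(−0) + 5·e^(−0.5822) + 3·e^(−1.688) = 1.000 + 2.793 + 0.5547 = 4.348.
⟨E⟩ = Σ Eᵢ gᵢe^(−Eᵢ/kT) / Z = (0·1.000 + 1.70·2.793 + 4.93·0.5547) / 4.348 = 1.7 ×10⁻²¹ J.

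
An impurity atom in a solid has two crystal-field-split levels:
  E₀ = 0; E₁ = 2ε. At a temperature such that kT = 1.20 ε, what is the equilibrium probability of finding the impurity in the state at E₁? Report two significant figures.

0.16

Eᵢ/kT = 0, 1.667.
Z = Σ e^(−Eᵢ/kT) = e^(−0) + e^(−1.667) = 1.000 + 0.1888 = 1.189.
P₁ = e^(−E₁/kT) / Z = 0.1888/1.189 = 0.16.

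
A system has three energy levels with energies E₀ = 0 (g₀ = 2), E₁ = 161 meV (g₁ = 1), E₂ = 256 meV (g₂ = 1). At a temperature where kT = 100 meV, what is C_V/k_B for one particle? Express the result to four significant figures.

0.3979

Eᵢ/kT = 0, 1.61000, 2.56000.
Z = Σ gᵢe^(−Eᵢ/kT) = 2·e^(−0) + 1·e^(−1.61000) + 1·e^(−2.56000) = 2.00000 + 0.199888 + 0.0773047 = 2.27719.
⟨E⟩ = 22.8229 meV, ⟨E²⟩ = 4500.08 meV².
C_V/k_B = (⟨E²⟩ − ⟨E⟩²)/(kT)² = (4500.08 − 520.885)/10000.0 = 0.3979.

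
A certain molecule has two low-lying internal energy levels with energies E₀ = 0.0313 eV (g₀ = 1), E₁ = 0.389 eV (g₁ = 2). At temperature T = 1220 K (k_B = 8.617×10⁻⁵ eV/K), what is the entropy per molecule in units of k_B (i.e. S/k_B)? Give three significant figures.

k_BT = 8.617×10⁻⁵ × 1220 K = 0.10513 eV.
Eᵢ/kT = 0.29773, 3.7002.
Z = Σ gᵢe^(−Eᵢ/kT) = 1·e^(−0.29773) + 2·e^(−3.7002) = 0.74250 + 0.049437 = 0.79194.
⟨E⟩ = Σ EᵢPᵢ = 0.053629 eV.
S/k_B = ln Z + ⟨E⟩/kT = ln(0.79194) + 0.053629/0.10513 = -0.23327 + 0.51012 = 0.277.

0.277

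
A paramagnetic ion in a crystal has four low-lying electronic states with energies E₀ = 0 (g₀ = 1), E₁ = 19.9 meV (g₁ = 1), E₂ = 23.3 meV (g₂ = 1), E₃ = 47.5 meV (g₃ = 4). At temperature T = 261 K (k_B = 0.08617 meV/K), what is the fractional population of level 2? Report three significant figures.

0.158

k_BT = 0.08617 × 261 K = 22.490 meV.
Eᵢ/kT = 0, 0.88484, 1.0360, 2.1120.
Z = Σ gᵢe^(−Eᵢ/kT) = 1·e^(−0) + 1·e^(−0.88484) + 1·e^(−1.0360) + 4·e^(−2.1120) = 1.0000 + 0.41278 + 0.35487 + 0.48398 = 2.2516.
P₂ = g₂ e^(−E₂/kT) / Z = 0.35487/2.2516 = 0.158.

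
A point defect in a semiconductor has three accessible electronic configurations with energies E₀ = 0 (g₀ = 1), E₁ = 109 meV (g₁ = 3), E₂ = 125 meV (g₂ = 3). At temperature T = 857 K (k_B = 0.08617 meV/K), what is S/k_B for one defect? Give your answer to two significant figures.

1.7

k_BT = 0.08617 × 857 K = 73.85 meV.
Eᵢ/kT = 0, 1.476, 1.693.
Z = Σ gᵢe^(−Eᵢ/kT) = 1·e^(−0) + 3·e^(−1.476) + 3·e^(−1.693) = 1.000 + 0.6857 + 0.5519 = 2.238.
⟨E⟩ = Σ EᵢPᵢ = 64.22 meV.
S/k_B = ln Z + ⟨E⟩/kT = ln(2.238) + 64.22/73.85 = 0.8056 + 0.8696 = 1.7.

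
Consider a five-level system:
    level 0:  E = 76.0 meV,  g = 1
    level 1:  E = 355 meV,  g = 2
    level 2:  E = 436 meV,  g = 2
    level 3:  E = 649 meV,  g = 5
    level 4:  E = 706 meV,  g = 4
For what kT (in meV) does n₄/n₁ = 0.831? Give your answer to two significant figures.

n₄/n₁ = (g₄/g₁) exp[−(E₄−E₁)/kT] = 0.831.
⇒ (E₄−E₁)/kT = ln((4/2)/0.831) = ln(2.407) = 0.8784.
kT = 351 meV / 0.8784 = 400 meV.

400 meV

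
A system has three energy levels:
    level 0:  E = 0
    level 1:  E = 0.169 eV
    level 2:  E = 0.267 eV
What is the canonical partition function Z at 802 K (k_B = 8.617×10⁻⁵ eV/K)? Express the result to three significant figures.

k_BT = 8.617×10⁻⁵ × 802 K = 0.069108 eV.
Eᵢ/kT = 0, 2.4454, 3.8635.
Z = Σ e^(−Eᵢ/kT) = e^(−0) + e^(−2.4454) + e^(−3.8635) = 1.0000 + 0.086691 + 0.020994 = 1.1077.

Z = 1.11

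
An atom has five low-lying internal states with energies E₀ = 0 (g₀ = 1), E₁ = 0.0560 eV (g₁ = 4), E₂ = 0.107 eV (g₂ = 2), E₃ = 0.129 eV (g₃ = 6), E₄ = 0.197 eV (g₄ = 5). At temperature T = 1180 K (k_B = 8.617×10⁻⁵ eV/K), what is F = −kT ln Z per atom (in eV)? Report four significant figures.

-0.1889 eV

k_BT = 8.617×10⁻⁵ × 1180 K = 0.101681 eV.
Eᵢ/kT = 0, 0.550742, 1.05231, 1.26867, 1.93743.
Z = Σ gᵢe^(−Eᵢ/kT) = 1·e^(−0) + 4·e^(−0.550742) + 2·e^(−1.05231) + 6·e^(−1.26867) + 5·e^(−1.93743) = 1.00000 + 2.30609 + 0.698261 + 1.68723 + 0.720369 = 6.41195.
F = −kT ln Z = −0.101681 × ln(6.41195) = −0.101681 × 1.85816 = -0.1889 eV.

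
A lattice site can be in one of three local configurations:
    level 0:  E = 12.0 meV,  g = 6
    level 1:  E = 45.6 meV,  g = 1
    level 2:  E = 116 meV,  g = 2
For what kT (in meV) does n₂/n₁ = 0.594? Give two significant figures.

58 meV

n₂/n₁ = (g₂/g₁) exp[−(E₂−E₁)/kT] = 0.594.
⇒ (E₂−E₁)/kT = ln((2/1)/0.594) = ln(3.367) = 1.214.
kT = 70.4 meV / 1.214 = 58 meV.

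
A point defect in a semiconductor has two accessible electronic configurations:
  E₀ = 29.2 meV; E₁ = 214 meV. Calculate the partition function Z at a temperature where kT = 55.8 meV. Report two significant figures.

Eᵢ/kT = 0.5233, 3.835.
Z = Σ e^(−Eᵢ/kT) = e^(−0.5233) + e^(−3.835) = 0.5926 + 0.02160 = 0.6142.

Z = 0.61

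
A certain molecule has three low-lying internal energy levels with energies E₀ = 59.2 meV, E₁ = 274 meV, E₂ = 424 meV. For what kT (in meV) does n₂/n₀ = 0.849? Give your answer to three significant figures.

2230 meV

n₂/n₀ = exp[−(E₂−E₀)/kT] = 0.849.
⇒ (E₂−E₀)/kT = ln(1/0.849) = ln(1.1779) = 0.16373.
kT = 364.8 meV / 0.16373 = 2230 meV.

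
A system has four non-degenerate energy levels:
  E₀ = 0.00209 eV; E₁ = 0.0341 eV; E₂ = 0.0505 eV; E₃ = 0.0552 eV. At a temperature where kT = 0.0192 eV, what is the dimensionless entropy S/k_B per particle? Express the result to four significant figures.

Eᵢ/kT = 0.108854, 1.77604, 2.63021, 2.87500.
Z = Σ e^(−Eᵢ/kT) = e^(−0.108854) + e^(−1.77604) + e^(−2.63021) + e^(−2.87500) = 0.896861 + 0.169307 + 0.0720633 + 0.0564161 = 1.19465.
⟨E⟩ = Σ EᵢPᵢ = 0.0120547 eV.
S/k_B = ln Z + ⟨E⟩/kT = ln(1.19465) + 0.0120547/0.0192 = 0.177853 + 0.627849 = 0.8057.

0.8057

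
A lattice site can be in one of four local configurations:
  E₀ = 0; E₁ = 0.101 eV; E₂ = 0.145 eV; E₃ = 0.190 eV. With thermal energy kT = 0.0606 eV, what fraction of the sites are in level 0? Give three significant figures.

Eᵢ/kT = 0, 1.6667, 2.3927, 3.1353.
Z = Σ e^(−Eᵢ/kT) = e^(−0) + e^(−1.6667) + e^(−2.3927) + e^(−3.1353) = 1.0000 + 0.18887 + 0.091383 + 0.043487 = 1.3237.
P₀ = e^(−E₀/kT) / Z = 1.0000/1.3237 = 0.755.

0.755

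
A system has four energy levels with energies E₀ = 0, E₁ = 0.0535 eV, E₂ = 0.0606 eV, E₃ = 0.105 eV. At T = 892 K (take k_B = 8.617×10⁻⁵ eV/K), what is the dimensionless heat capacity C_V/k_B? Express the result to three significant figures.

0.225

k_BT = 8.617×10⁻⁵ × 892 K = 0.076864 eV.
Eᵢ/kT = 0, 0.69603, 0.78841, 1.3660.
Z = Σ e^(−Eᵢ/kT) = e^(−0) + e^(−0.69603) + e^(−0.78841) + e^(−1.3660) = 1.0000 + 0.49856 + 0.45457 + 0.25513 = 2.2083.
⟨E⟩ = 0.036684 eV, ⟨E²⟩ = 0.0026759 eV².
C_V/k_B = (⟨E²⟩ − ⟨E⟩²)/(kT)² = (0.0026759 − 0.0013457)/0.0059081 = 0.225.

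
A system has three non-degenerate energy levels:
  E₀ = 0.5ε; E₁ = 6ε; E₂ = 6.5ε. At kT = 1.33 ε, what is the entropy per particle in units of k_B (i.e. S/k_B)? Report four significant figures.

0.1393

Eᵢ/kT = 0.375940, 4.51128, 4.88722.
Z = Σ e^(−Eᵢ/kT) = e^(−0.375940) + e^(−4.51128) + e^(−4.88722) = 0.686644 + 0.0109844 + 0.00754236 = 0.705171.
⟨E⟩ = Σ EᵢPᵢ = 0.649848 ε.
S/k_B = ln Z + ⟨E⟩/kT = ln(0.705171) + 0.649848/1.33 = -0.349315 + 0.488608 = 0.1393.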